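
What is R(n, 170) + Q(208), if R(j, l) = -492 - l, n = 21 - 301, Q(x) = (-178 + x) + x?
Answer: -424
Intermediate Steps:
Q(x) = -178 + 2*x
n = -280
R(n, 170) + Q(208) = (-492 - 1*170) + (-178 + 2*208) = (-492 - 170) + (-178 + 416) = -662 + 238 = -424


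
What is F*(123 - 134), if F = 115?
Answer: -1265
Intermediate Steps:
F*(123 - 134) = 115*(123 - 134) = 115*(-11) = -1265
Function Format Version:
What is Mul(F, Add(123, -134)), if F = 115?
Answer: -1265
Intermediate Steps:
Mul(F, Add(123, -134)) = Mul(115, Add(123, -134)) = Mul(115, -11) = -1265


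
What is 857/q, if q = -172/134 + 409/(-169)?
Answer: -9703811/41937 ≈ -231.39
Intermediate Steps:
q = -41937/11323 (q = -172*1/134 + 409*(-1/169) = -86/67 - 409/169 = -41937/11323 ≈ -3.7037)
857/q = 857/(-41937/11323) = 857*(-11323/41937) = -9703811/41937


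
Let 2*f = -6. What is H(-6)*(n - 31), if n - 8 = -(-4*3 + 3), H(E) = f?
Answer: 42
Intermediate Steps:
f = -3 (f = (½)*(-6) = -3)
H(E) = -3
n = 17 (n = 8 - (-4*3 + 3) = 8 - (-12 + 3) = 8 - 1*(-9) = 8 + 9 = 17)
H(-6)*(n - 31) = -3*(17 - 31) = -3*(-14) = 42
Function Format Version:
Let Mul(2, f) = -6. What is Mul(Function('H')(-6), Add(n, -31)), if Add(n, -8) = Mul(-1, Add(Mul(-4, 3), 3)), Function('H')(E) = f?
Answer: 42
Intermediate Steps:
f = -3 (f = Mul(Rational(1, 2), -6) = -3)
Function('H')(E) = -3
n = 17 (n = Add(8, Mul(-1, Add(Mul(-4, 3), 3))) = Add(8, Mul(-1, Add(-12, 3))) = Add(8, Mul(-1, -9)) = Add(8, 9) = 17)
Mul(Function('H')(-6), Add(n, -31)) = Mul(-3, Add(17, -31)) = Mul(-3, -14) = 42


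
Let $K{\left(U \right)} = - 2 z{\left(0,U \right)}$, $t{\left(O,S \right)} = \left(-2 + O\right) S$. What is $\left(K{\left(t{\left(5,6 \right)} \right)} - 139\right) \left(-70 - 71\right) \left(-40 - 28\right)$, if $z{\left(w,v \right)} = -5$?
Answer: $-1236852$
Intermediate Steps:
$t{\left(O,S \right)} = S \left(-2 + O\right)$
$K{\left(U \right)} = 10$ ($K{\left(U \right)} = \left(-2\right) \left(-5\right) = 10$)
$\left(K{\left(t{\left(5,6 \right)} \right)} - 139\right) \left(-70 - 71\right) \left(-40 - 28\right) = \left(10 - 139\right) \left(-70 - 71\right) \left(-40 - 28\right) = - 129 \left(\left(-141\right) \left(-68\right)\right) = \left(-129\right) 9588 = -1236852$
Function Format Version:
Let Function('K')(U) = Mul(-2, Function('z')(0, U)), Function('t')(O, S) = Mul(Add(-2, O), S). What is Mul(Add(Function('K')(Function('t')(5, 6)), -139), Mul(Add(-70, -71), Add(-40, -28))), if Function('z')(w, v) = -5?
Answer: -1236852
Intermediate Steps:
Function('t')(O, S) = Mul(S, Add(-2, O))
Function('K')(U) = 10 (Function('K')(U) = Mul(-2, -5) = 10)
Mul(Add(Function('K')(Function('t')(5, 6)), -139), Mul(Add(-70, -71), Add(-40, -28))) = Mul(Add(10, -139), Mul(Add(-70, -71), Add(-40, -28))) = Mul(-129, Mul(-141, -68)) = Mul(-129, 9588) = -1236852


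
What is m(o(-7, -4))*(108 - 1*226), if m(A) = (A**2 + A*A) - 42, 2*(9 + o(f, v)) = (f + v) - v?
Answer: -31919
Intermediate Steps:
o(f, v) = -9 + f/2 (o(f, v) = -9 + ((f + v) - v)/2 = -9 + f/2)
m(A) = -42 + 2*A**2 (m(A) = (A**2 + A**2) - 42 = 2*A**2 - 42 = -42 + 2*A**2)
m(o(-7, -4))*(108 - 1*226) = (-42 + 2*(-9 + (1/2)*(-7))**2)*(108 - 1*226) = (-42 + 2*(-9 - 7/2)**2)*(108 - 226) = (-42 + 2*(-25/2)**2)*(-118) = (-42 + 2*(625/4))*(-118) = (-42 + 625/2)*(-118) = (541/2)*(-118) = -31919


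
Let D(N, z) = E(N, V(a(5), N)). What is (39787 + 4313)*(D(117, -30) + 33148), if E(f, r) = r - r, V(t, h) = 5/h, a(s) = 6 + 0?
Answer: 1461826800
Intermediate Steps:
a(s) = 6
E(f, r) = 0
D(N, z) = 0
(39787 + 4313)*(D(117, -30) + 33148) = (39787 + 4313)*(0 + 33148) = 44100*33148 = 1461826800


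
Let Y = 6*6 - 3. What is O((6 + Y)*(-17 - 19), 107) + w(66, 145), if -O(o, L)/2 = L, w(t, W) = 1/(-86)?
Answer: -18405/86 ≈ -214.01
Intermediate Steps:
w(t, W) = -1/86
Y = 33 (Y = 36 - 3 = 33)
O(o, L) = -2*L
O((6 + Y)*(-17 - 19), 107) + w(66, 145) = -2*107 - 1/86 = -214 - 1/86 = -18405/86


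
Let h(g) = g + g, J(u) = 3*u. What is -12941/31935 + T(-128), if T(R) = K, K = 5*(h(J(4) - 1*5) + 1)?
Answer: 2382184/31935 ≈ 74.595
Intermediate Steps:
h(g) = 2*g
K = 75 (K = 5*(2*(3*4 - 1*5) + 1) = 5*(2*(12 - 5) + 1) = 5*(2*7 + 1) = 5*(14 + 1) = 5*15 = 75)
T(R) = 75
-12941/31935 + T(-128) = -12941/31935 + 75 = 2382184/31935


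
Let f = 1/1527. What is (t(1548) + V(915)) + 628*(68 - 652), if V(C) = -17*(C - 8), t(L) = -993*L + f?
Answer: -2930824544/1527 ≈ -1.9193e+6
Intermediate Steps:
f = 1/1527 ≈ 0.00065488
t(L) = 1/1527 - 993*L (t(L) = -993*L + 1/1527 = 1/1527 - 993*L)
V(C) = 136 - 17*C (V(C) = -17*(-8 + C) = 136 - 17*C)
(t(1548) + V(915)) + 628*(68 - 652) = ((1/1527 - 993*1548) + (136 - 17*915)) + 628*(68 - 652) = ((1/1527 - 1537164) + (136 - 15555)) + 628*(-584) = (-2347249427/1527 - 15419) - 366752 = -2370794240/1527 - 366752 = -2930824544/1527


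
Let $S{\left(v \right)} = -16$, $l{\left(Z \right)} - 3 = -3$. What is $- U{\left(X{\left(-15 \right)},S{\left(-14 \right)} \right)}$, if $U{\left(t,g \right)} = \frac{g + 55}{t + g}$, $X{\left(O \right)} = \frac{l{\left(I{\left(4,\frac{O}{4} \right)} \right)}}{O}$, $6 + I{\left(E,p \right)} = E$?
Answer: $\frac{39}{16} \approx 2.4375$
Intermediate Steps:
$I{\left(E,p \right)} = -6 + E$
$l{\left(Z \right)} = 0$ ($l{\left(Z \right)} = 3 - 3 = 0$)
$X{\left(O \right)} = 0$ ($X{\left(O \right)} = \frac{0}{O} = 0$)
$U{\left(t,g \right)} = \frac{55 + g}{g + t}$
$- U{\left(X{\left(-15 \right)},S{\left(-14 \right)} \right)} = - \frac{55 - 16}{-16 + 0} = - \frac{39}{-16} = - \frac{\left(-1\right) 39}{16} = \left(-1\right) \left(- \frac{39}{16}\right) = \frac{39}{16}$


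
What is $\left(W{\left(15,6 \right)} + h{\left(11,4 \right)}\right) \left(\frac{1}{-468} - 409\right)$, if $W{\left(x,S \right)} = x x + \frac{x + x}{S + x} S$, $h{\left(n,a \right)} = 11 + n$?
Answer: $- \frac{342437857}{3276} \approx -1.0453 \cdot 10^{5}$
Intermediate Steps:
$W{\left(x,S \right)} = x^{2} + \frac{2 S x}{S + x}$ ($W{\left(x,S \right)} = x^{2} + \frac{2 x}{S + x} S = x^{2} + \frac{2 S x}{S + x}$)
$\left(W{\left(15,6 \right)} + h{\left(11,4 \right)}\right) \left(\frac{1}{-468} - 409\right) = \left(\frac{15 \left(15^{2} + 2 \cdot 6 + 6 \cdot 15\right)}{6 + 15} + \left(11 + 11\right)\right) \left(\frac{1}{-468} - 409\right) = \left(\frac{15 \left(225 + 12 + 90\right)}{21} + 22\right) \left(- \frac{1}{468} - 409\right) = \left(15 \cdot \frac{1}{21} \cdot 327 + 22\right) \left(- \frac{191413}{468}\right) = \left(\frac{1635}{7} + 22\right) \left(- \frac{191413}{468}\right) = \frac{1789}{7} \left(- \frac{191413}{468}\right) = - \frac{342437857}{3276}$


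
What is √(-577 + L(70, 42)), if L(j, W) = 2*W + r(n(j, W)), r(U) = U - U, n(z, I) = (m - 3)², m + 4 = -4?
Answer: I*√493 ≈ 22.204*I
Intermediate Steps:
m = -8 (m = -4 - 4 = -8)
n(z, I) = 121 (n(z, I) = (-8 - 3)² = (-11)² = 121)
r(U) = 0
L(j, W) = 2*W (L(j, W) = 2*W + 0 = 2*W)
√(-577 + L(70, 42)) = √(-577 + 2*42) = √(-577 + 84) = √(-493) = I*√493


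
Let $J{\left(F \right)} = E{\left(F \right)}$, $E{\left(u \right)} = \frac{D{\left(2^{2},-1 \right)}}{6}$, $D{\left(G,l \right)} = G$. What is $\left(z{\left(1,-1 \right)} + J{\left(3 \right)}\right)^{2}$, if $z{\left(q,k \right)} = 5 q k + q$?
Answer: $\frac{100}{9} \approx 11.111$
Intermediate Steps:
$z{\left(q,k \right)} = q + 5 k q$ ($z{\left(q,k \right)} = 5 k q + q = q + 5 k q$)
$E{\left(u \right)} = \frac{2}{3}$ ($E{\left(u \right)} = \frac{2^{2}}{6} = 4 \cdot \frac{1}{6} = \frac{2}{3}$)
$J{\left(F \right)} = \frac{2}{3}$
$\left(z{\left(1,-1 \right)} + J{\left(3 \right)}\right)^{2} = \left(1 \left(1 + 5 \left(-1\right)\right) + \frac{2}{3}\right)^{2} = \left(1 \left(1 - 5\right) + \frac{2}{3}\right)^{2} = \left(1 \left(-4\right) + \frac{2}{3}\right)^{2} = \left(-4 + \frac{2}{3}\right)^{2} = \left(- \frac{10}{3}\right)^{2} = \frac{100}{9}$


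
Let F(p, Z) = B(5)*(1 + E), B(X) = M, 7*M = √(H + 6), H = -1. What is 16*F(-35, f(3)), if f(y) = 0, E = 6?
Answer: 16*√5 ≈ 35.777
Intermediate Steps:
M = √5/7 (M = √(-1 + 6)/7 = √5/7 ≈ 0.31944)
B(X) = √5/7
F(p, Z) = √5 (F(p, Z) = (√5/7)*(1 + 6) = (√5/7)*7 = √5)
16*F(-35, f(3)) = 16*√5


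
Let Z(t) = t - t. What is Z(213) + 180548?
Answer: 180548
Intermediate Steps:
Z(t) = 0
Z(213) + 180548 = 0 + 180548 = 180548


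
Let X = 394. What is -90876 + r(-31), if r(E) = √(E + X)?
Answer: -90876 + 11*√3 ≈ -90857.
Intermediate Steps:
r(E) = √(394 + E) (r(E) = √(E + 394) = √(394 + E))
-90876 + r(-31) = -90876 + √(394 - 31) = -90876 + √363 = -90876 + 11*√3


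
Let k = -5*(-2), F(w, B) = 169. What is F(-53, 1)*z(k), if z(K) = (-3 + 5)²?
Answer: 676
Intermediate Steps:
k = 10
z(K) = 4 (z(K) = 2² = 4)
F(-53, 1)*z(k) = 169*4 = 676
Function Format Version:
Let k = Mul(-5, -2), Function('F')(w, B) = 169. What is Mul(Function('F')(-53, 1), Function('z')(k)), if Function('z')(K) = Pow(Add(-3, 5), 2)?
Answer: 676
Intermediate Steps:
k = 10
Function('z')(K) = 4 (Function('z')(K) = Pow(2, 2) = 4)
Mul(Function('F')(-53, 1), Function('z')(k)) = Mul(169, 4) = 676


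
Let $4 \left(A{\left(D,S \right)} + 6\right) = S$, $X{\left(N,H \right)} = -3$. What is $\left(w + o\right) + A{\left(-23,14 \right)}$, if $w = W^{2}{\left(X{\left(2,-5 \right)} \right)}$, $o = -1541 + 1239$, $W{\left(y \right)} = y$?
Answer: $- \frac{591}{2} \approx -295.5$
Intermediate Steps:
$o = -302$
$A{\left(D,S \right)} = -6 + \frac{S}{4}$
$w = 9$ ($w = \left(-3\right)^{2} = 9$)
$\left(w + o\right) + A{\left(-23,14 \right)} = \left(9 - 302\right) + \left(-6 + \frac{1}{4} \cdot 14\right) = -293 + \left(-6 + \frac{7}{2}\right) = -293 - \frac{5}{2} = - \frac{591}{2}$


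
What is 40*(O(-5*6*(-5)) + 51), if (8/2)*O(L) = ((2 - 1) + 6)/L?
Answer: 30607/15 ≈ 2040.5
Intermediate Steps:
O(L) = 7/(4*L) (O(L) = (((2 - 1) + 6)/L)/4 = ((1 + 6)/L)/4 = (7/L)/4 = 7/(4*L))
40*(O(-5*6*(-5)) + 51) = 40*(7/(4*((-5*6*(-5)))) + 51) = 40*(7/(4*((-30*(-5)))) + 51) = 40*((7/4)/150 + 51) = 40*((7/4)*(1/150) + 51) = 40*(7/600 + 51) = 40*(30607/600) = 30607/15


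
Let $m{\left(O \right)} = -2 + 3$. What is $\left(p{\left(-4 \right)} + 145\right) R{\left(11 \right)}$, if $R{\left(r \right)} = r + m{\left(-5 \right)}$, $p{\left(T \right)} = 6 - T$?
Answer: $1860$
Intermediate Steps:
$m{\left(O \right)} = 1$
$R{\left(r \right)} = 1 + r$ ($R{\left(r \right)} = r + 1 = 1 + r$)
$\left(p{\left(-4 \right)} + 145\right) R{\left(11 \right)} = \left(\left(6 - -4\right) + 145\right) \left(1 + 11\right) = \left(\left(6 + 4\right) + 145\right) 12 = \left(10 + 145\right) 12 = 155 \cdot 12 = 1860$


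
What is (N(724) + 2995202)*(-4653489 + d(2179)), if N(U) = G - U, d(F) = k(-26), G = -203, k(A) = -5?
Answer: -13933840746850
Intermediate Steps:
d(F) = -5
N(U) = -203 - U
(N(724) + 2995202)*(-4653489 + d(2179)) = ((-203 - 1*724) + 2995202)*(-4653489 - 5) = ((-203 - 724) + 2995202)*(-4653494) = (-927 + 2995202)*(-4653494) = 2994275*(-4653494) = -13933840746850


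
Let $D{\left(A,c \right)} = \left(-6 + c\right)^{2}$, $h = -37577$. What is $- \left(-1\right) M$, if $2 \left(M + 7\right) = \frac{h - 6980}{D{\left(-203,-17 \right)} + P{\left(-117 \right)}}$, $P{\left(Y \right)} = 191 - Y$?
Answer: $- \frac{56275}{1674} \approx -33.617$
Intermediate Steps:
$M = - \frac{56275}{1674}$ ($M = -7 + \frac{\left(-37577 - 6980\right) \frac{1}{\left(-6 - 17\right)^{2} + \left(191 - -117\right)}}{2} = -7 + \frac{\left(-44557\right) \frac{1}{\left(-23\right)^{2} + \left(191 + 117\right)}}{2} = -7 + \frac{\left(-44557\right) \frac{1}{529 + 308}}{2} = -7 + \frac{\left(-44557\right) \frac{1}{837}}{2} = -7 + \frac{1}{2} \left(- \frac{44557}{837}\right) = -7 - \frac{44557}{1674} = - \frac{56275}{1674} \approx -33.617$)
$- \left(-1\right) M = - \frac{\left(-1\right) \left(-56275\right)}{1674} = \left(-1\right) \frac{56275}{1674} = - \frac{56275}{1674}$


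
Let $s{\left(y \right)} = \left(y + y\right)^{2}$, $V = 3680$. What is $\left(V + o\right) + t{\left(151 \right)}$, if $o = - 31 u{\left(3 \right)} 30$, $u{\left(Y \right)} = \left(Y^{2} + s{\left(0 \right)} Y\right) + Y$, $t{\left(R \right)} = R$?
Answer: $-7329$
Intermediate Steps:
$s{\left(y \right)} = 4 y^{2}$ ($s{\left(y \right)} = \left(2 y\right)^{2} = 4 y^{2}$)
$u{\left(Y \right)} = Y + Y^{2}$ ($u{\left(Y \right)} = \left(Y^{2} + 4 \cdot 0^{2} Y\right) + Y = \left(Y^{2} + 4 \cdot 0 Y\right) + Y = \left(Y^{2} + 0 Y\right) + Y = \left(Y^{2} + 0\right) + Y = Y^{2} + Y = Y + Y^{2}$)
$o = -11160$ ($o = - 31 \cdot 3 \left(1 + 3\right) 30 = - 31 \cdot 3 \cdot 4 \cdot 30 = \left(-31\right) 12 \cdot 30 = \left(-372\right) 30 = -11160$)
$\left(V + o\right) + t{\left(151 \right)} = \left(3680 - 11160\right) + 151 = -7480 + 151 = -7329$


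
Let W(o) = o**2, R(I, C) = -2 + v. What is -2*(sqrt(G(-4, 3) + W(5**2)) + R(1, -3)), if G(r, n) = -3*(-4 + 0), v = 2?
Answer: -14*sqrt(13) ≈ -50.478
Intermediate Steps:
R(I, C) = 0 (R(I, C) = -2 + 2 = 0)
G(r, n) = 12 (G(r, n) = -3*(-4) = 12)
-2*(sqrt(G(-4, 3) + W(5**2)) + R(1, -3)) = -2*(sqrt(12 + (5**2)**2) + 0) = -2*(sqrt(12 + 25**2) + 0) = -2*(sqrt(12 + 625) + 0) = -2*(sqrt(637) + 0) = -2*(7*sqrt(13) + 0) = -14*sqrt(13)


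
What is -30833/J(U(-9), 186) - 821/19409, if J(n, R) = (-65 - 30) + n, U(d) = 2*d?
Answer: 598344924/2193217 ≈ 272.82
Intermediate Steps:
J(n, R) = -95 + n
-30833/J(U(-9), 186) - 821/19409 = -30833/(-95 + 2*(-9)) - 821/19409 = -30833/(-95 - 18) - 821*1/19409 = -30833/(-113) - 821/19409 = -30833*(-1/113) - 821/19409 = 30833/113 - 821/19409 = 598344924/2193217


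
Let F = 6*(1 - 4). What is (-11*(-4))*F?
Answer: -792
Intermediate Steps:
F = -18 (F = 6*(-3) = -18)
(-11*(-4))*F = -11*(-4)*(-18) = 44*(-18) = -792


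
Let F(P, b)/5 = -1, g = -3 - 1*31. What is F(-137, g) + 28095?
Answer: 28090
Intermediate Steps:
g = -34 (g = -3 - 31 = -34)
F(P, b) = -5 (F(P, b) = 5*(-1) = -5)
F(-137, g) + 28095 = -5 + 28095 = 28090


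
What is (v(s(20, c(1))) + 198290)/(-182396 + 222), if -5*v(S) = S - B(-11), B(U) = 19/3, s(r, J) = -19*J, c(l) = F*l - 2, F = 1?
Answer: -1487156/1366305 ≈ -1.0885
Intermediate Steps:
c(l) = -2 + l (c(l) = 1*l - 2 = l - 2 = -2 + l)
B(U) = 19/3 (B(U) = 19*(1/3) = 19/3)
v(S) = 19/15 - S/5 (v(S) = -(S - 1*19/3)/5 = -(S - 19/3)/5 = -(-19/3 + S)/5 = 19/15 - S/5)
(v(s(20, c(1))) + 198290)/(-182396 + 222) = ((19/15 - (-19)*(-2 + 1)/5) + 198290)/(-182396 + 222) = ((19/15 - (-19)*(-1)/5) + 198290)/(-182174) = ((19/15 - 1/5*19) + 198290)*(-1/182174) = ((19/15 - 19/5) + 198290)*(-1/182174) = (-38/15 + 198290)*(-1/182174) = (2974312/15)*(-1/182174) = -1487156/1366305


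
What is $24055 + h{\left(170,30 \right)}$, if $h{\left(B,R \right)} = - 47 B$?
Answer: $16065$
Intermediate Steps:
$24055 + h{\left(170,30 \right)} = 24055 - 7990 = 16065$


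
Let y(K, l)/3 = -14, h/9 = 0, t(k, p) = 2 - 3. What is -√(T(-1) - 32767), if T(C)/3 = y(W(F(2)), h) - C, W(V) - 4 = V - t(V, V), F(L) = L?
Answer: -I*√32890 ≈ -181.36*I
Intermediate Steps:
t(k, p) = -1
h = 0 (h = 9*0 = 0)
W(V) = 5 + V (W(V) = 4 + (V - 1*(-1)) = 4 + (V + 1) = 4 + (1 + V) = 5 + V)
y(K, l) = -42 (y(K, l) = 3*(-14) = -42)
T(C) = -126 - 3*C (T(C) = 3*(-42 - C) = -126 - 3*C)
-√(T(-1) - 32767) = -√((-126 - 3*(-1)) - 32767) = -√((-126 + 3) - 32767) = -√(-123 - 32767) = -√(-32890) = -I*√32890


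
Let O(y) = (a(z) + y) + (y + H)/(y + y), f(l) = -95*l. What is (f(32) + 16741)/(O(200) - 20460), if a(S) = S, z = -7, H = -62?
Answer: -2740200/4053331 ≈ -0.67604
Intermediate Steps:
O(y) = -7 + y + (-62 + y)/(2*y) (O(y) = (-7 + y) + (y - 62)/(y + y) = (-7 + y) + (-62 + y)/((2*y)) = (-7 + y) + (-62 + y)*(1/(2*y)) = (-7 + y) + (-62 + y)/(2*y) = -7 + y + (-62 + y)/(2*y))
(f(32) + 16741)/(O(200) - 20460) = (-95*32 + 16741)/((-13/2 + 200 - 31/200) - 20460) = (-3040 + 16741)/((-13/2 + 200 - 31*1/200) - 20460) = 13701/((-13/2 + 200 - 31/200) - 20460) = 13701/(38669/200 - 20460) = 13701/(-4053331/200) = 13701*(-200/4053331) = -2740200/4053331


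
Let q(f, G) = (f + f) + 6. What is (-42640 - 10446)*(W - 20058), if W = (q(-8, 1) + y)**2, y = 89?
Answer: 733489262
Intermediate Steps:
q(f, G) = 6 + 2*f (q(f, G) = 2*f + 6 = 6 + 2*f)
W = 6241 (W = ((6 + 2*(-8)) + 89)**2 = ((6 - 16) + 89)**2 = (-10 + 89)**2 = 79**2 = 6241)
(-42640 - 10446)*(W - 20058) = (-42640 - 10446)*(6241 - 20058) = -53086*(-13817) = 733489262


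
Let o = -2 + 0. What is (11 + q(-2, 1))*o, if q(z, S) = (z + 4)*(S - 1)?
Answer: -22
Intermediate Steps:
o = -2
q(z, S) = (-1 + S)*(4 + z) (q(z, S) = (4 + z)*(-1 + S) = (-1 + S)*(4 + z))
(11 + q(-2, 1))*o = (11 + (-4 - 1*(-2) + 4*1 + 1*(-2)))*(-2) = (11 + (-4 + 2 + 4 - 2))*(-2) = (11 + 0)*(-2) = 11*(-2) = -22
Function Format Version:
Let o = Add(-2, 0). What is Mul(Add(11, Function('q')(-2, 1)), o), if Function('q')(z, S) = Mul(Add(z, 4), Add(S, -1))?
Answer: -22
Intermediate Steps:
o = -2
Function('q')(z, S) = Mul(Add(-1, S), Add(4, z)) (Function('q')(z, S) = Mul(Add(4, z), Add(-1, S)) = Mul(Add(-1, S), Add(4, z)))
Mul(Add(11, Function('q')(-2, 1)), o) = Mul(Add(11, Add(-4, Mul(-1, -2), Mul(4, 1), Mul(1, -2))), -2) = Mul(Add(11, Add(-4, 2, 4, -2)), -2) = Mul(Add(11, 0), -2) = Mul(11, -2) = -22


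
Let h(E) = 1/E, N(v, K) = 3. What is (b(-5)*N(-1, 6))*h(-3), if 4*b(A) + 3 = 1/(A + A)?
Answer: 31/40 ≈ 0.77500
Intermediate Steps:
b(A) = -¾ + 1/(8*A) (b(A) = -¾ + 1/(4*(A + A)) = -¾ + 1/(4*((2*A))) = -¾ + (1/(2*A))/4 = -¾ + 1/(8*A))
(b(-5)*N(-1, 6))*h(-3) = (((⅛)*(1 - 6*(-5))/(-5))*3)/(-3) = (((⅛)*(-⅕)*(1 + 30))*3)*(-⅓) = (((⅛)*(-⅕)*31)*3)*(-⅓) = -31/40*3*(-⅓) = -93/40*(-⅓) = 31/40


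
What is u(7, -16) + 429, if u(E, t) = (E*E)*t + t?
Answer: -371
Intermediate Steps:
u(E, t) = t + t*E**2 (u(E, t) = E**2*t + t = t*E**2 + t = t + t*E**2)
u(7, -16) + 429 = -16*(1 + 7**2) + 429 = -16*(1 + 49) + 429 = -16*50 + 429 = -800 + 429 = -371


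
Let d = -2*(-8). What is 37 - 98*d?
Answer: -1531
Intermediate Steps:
d = 16
37 - 98*d = 37 - 98*16 = 37 - 1568 = -1531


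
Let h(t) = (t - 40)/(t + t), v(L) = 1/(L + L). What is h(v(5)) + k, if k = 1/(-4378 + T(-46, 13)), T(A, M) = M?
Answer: -1741637/8730 ≈ -199.50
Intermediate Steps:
v(L) = 1/(2*L)
h(t) = (-40 + t)/(2*t) (h(t) = (-40 + t)/((2*t)) = (-40 + t)*(1/(2*t)) = (-40 + t)/(2*t))
k = -1/4365 (k = 1/(-4378 + 13) = 1/(-4365) = -1/4365 ≈ -0.00022910)
h(v(5)) + k = (-40 + (½)/5)/(2*(((½)/5))) - 1/4365 = (-40 + (½)*(⅕))/(2*(((½)*(⅕)))) - 1/4365 = (-40 + ⅒)/(2*(⅒)) - 1/4365 = (½)*10*(-399/10) - 1/4365 = -399/2 - 1/4365 = -1741637/8730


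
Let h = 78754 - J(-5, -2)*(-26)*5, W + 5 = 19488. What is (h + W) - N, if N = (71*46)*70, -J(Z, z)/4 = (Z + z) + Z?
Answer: -124143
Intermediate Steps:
W = 19483 (W = -5 + 19488 = 19483)
J(Z, z) = -8*Z - 4*z (J(Z, z) = -4*((Z + z) + Z) = -4*(z + 2*Z) = -8*Z - 4*z)
h = 84994 (h = 78754 - (-8*(-5) - 4*(-2))*(-26)*5 = 78754 - (40 + 8)*(-26)*5 = 78754 - 48*(-26)*5 = 78754 - (-1248)*5 = 78754 - 1*(-6240) = 78754 + 6240 = 84994)
N = 228620 (N = 3266*70 = 228620)
(h + W) - N = (84994 + 19483) - 1*228620 = 104477 - 228620 = -124143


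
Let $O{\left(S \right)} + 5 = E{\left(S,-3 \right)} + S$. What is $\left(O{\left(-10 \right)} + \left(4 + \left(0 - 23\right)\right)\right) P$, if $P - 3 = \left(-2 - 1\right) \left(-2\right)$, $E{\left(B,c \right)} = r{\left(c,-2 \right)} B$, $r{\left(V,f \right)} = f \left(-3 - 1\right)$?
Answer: $-1026$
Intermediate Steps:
$r{\left(V,f \right)} = - 4 f$ ($r{\left(V,f \right)} = f \left(-4\right) = - 4 f$)
$E{\left(B,c \right)} = 8 B$ ($E{\left(B,c \right)} = \left(-4\right) \left(-2\right) B = 8 B$)
$P = 9$ ($P = 3 + \left(-2 - 1\right) \left(-2\right) = 3 - -6 = 3 + 6 = 9$)
$O{\left(S \right)} = -5 + 9 S$ ($O{\left(S \right)} = -5 + \left(8 S + S\right) = -5 + 9 S$)
$\left(O{\left(-10 \right)} + \left(4 + \left(0 - 23\right)\right)\right) P = \left(\left(-5 + 9 \left(-10\right)\right) + \left(4 + \left(0 - 23\right)\right)\right) 9 = \left(\left(-5 - 90\right) + \left(4 + \left(0 - 23\right)\right)\right) 9 = \left(-95 + \left(4 - 23\right)\right) 9 = \left(-95 - 19\right) 9 = \left(-114\right) 9 = -1026$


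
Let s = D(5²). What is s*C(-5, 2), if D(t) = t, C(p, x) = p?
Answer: -125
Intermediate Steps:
s = 25 (s = 5² = 25)
s*C(-5, 2) = 25*(-5) = -125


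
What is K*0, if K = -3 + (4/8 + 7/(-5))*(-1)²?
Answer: 0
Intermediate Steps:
K = -39/10 (K = -3 + (4*(⅛) + 7*(-⅕))*1 = -3 + (½ - 7/5)*1 = -3 - 9/10*1 = -3 - 9/10 = -39/10 ≈ -3.9000)
K*0 = -39/10*0 = 0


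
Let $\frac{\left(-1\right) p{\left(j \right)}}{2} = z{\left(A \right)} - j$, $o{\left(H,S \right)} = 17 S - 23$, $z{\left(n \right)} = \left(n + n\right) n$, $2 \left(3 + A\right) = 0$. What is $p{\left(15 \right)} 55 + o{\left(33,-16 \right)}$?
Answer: $-625$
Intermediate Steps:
$A = -3$ ($A = -3 + \frac{1}{2} \cdot 0 = -3 + 0 = -3$)
$z{\left(n \right)} = 2 n^{2}$ ($z{\left(n \right)} = 2 n n = 2 n^{2}$)
$o{\left(H,S \right)} = -23 + 17 S$
$p{\left(j \right)} = -36 + 2 j$ ($p{\left(j \right)} = - 2 \left(2 \left(-3\right)^{2} - j\right) = - 2 \left(2 \cdot 9 - j\right) = - 2 \left(18 - j\right) = -36 + 2 j$)
$p{\left(15 \right)} 55 + o{\left(33,-16 \right)} = \left(-36 + 2 \cdot 15\right) 55 + \left(-23 + 17 \left(-16\right)\right) = \left(-36 + 30\right) 55 - 295 = \left(-6\right) 55 - 295 = -330 - 295 = -625$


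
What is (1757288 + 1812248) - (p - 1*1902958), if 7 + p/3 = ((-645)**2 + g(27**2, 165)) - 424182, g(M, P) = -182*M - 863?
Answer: 5897609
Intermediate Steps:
g(M, P) = -863 - 182*M
p = -425115 (p = -21 + 3*(((-645)**2 + (-863 - 182*27**2)) - 424182) = -21 + 3*((416025 + (-863 - 182*729)) - 424182) = -21 + 3*((416025 + (-863 - 132678)) - 424182) = -21 + 3*((416025 - 133541) - 424182) = -21 + 3*(282484 - 424182) = -21 + 3*(-141698) = -21 - 425094 = -425115)
(1757288 + 1812248) - (p - 1*1902958) = (1757288 + 1812248) - (-425115 - 1*1902958) = 3569536 - (-425115 - 1902958) = 3569536 - 1*(-2328073) = 3569536 + 2328073 = 5897609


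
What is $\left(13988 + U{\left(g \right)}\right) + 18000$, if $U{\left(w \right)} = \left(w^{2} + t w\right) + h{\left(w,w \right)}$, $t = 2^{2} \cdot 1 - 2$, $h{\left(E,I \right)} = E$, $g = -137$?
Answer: $50346$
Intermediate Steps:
$t = 2$ ($t = 4 \cdot 1 - 2 = 4 - 2 = 2$)
$U{\left(w \right)} = w^{2} + 3 w$ ($U{\left(w \right)} = \left(w^{2} + 2 w\right) + w = w^{2} + 3 w$)
$\left(13988 + U{\left(g \right)}\right) + 18000 = \left(13988 - 137 \left(3 - 137\right)\right) + 18000 = \left(13988 - -18358\right) + 18000 = \left(13988 + 18358\right) + 18000 = 32346 + 18000 = 50346$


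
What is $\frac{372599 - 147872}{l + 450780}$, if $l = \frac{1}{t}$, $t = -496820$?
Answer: $\frac{111648868140}{223956519599} \approx 0.49853$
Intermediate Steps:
$l = - \frac{1}{496820}$ ($l = \frac{1}{-496820} = - \frac{1}{496820} \approx -2.0128 \cdot 10^{-6}$)
$\frac{372599 - 147872}{l + 450780} = \frac{372599 - 147872}{- \frac{1}{496820} + 450780} = \frac{224727}{\frac{223956519599}{496820}} = 224727 \cdot \frac{496820}{223956519599} = \frac{111648868140}{223956519599}$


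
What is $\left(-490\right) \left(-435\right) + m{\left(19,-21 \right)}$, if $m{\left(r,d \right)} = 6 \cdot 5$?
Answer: $213180$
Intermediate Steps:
$m{\left(r,d \right)} = 30$
$\left(-490\right) \left(-435\right) + m{\left(19,-21 \right)} = \left(-490\right) \left(-435\right) + 30 = 213150 + 30 = 213180$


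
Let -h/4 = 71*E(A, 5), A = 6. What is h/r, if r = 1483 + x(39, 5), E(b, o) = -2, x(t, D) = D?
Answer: 71/186 ≈ 0.38172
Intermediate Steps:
h = 568 (h = -284*(-2) = -4*(-142) = 568)
r = 1488 (r = 1483 + 5 = 1488)
h/r = 568/1488 = 568*(1/1488) = 71/186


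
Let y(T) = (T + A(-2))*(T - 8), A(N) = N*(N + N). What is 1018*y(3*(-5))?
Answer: 163898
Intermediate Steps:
A(N) = 2*N² (A(N) = N*(2*N) = 2*N²)
y(T) = (-8 + T)*(8 + T) (y(T) = (T + 2*(-2)²)*(T - 8) = (T + 2*4)*(-8 + T) = (T + 8)*(-8 + T) = (8 + T)*(-8 + T) = (-8 + T)*(8 + T))
1018*y(3*(-5)) = 1018*(-64 + (3*(-5))²) = 1018*(-64 + (-15)²) = 1018*(-64 + 225) = 1018*161 = 163898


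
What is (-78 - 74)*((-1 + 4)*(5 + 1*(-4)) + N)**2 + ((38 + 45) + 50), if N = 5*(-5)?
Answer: -73435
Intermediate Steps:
N = -25
(-78 - 74)*((-1 + 4)*(5 + 1*(-4)) + N)**2 + ((38 + 45) + 50) = (-78 - 74)*((-1 + 4)*(5 + 1*(-4)) - 25)**2 + ((38 + 45) + 50) = -152*(3*(5 - 4) - 25)**2 + (83 + 50) = -152*(3*1 - 25)**2 + 133 = -152*(3 - 25)**2 + 133 = -152*(-22)**2 + 133 = -152*484 + 133 = -73568 + 133 = -73435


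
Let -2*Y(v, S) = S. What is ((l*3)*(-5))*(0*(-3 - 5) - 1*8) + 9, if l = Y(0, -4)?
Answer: 249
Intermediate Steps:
Y(v, S) = -S/2
l = 2 (l = -½*(-4) = 2)
((l*3)*(-5))*(0*(-3 - 5) - 1*8) + 9 = ((2*3)*(-5))*(0*(-3 - 5) - 1*8) + 9 = (6*(-5))*(0*(-8) - 8) + 9 = -30*(0 - 8) + 9 = -30*(-8) + 9 = 240 + 9 = 249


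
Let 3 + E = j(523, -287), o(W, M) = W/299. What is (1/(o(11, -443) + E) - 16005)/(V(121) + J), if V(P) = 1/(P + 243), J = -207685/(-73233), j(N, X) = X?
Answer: -36989466662512728/6560563008527 ≈ -5638.2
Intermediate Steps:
J = 207685/73233 (J = -207685*(-1/73233) = 207685/73233 ≈ 2.8359)
o(W, M) = W/299 (o(W, M) = W*(1/299) = W/299)
V(P) = 1/(243 + P)
E = -290 (E = -3 - 287 = -290)
(1/(o(11, -443) + E) - 16005)/(V(121) + J) = (1/((1/299)*11 - 290) - 16005)/(1/(243 + 121) + 207685/73233) = (1/(11/299 - 290) - 16005)/(1/364 + 207685/73233) = (1/(-86699/299) - 16005)/(1/364 + 207685/73233) = (-299/86699 - 16005)/(75670573/26656812) = -1387617794/86699*26656812/75670573 = -36989466662512728/6560563008527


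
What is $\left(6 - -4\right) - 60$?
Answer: $-50$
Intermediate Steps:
$\left(6 - -4\right) - 60 = \left(6 + 4\right) - 60 = 10 - 60 = -50$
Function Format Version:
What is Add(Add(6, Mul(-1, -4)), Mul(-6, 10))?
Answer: -50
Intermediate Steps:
Add(Add(6, Mul(-1, -4)), Mul(-6, 10)) = Add(Add(6, 4), -60) = Add(10, -60) = -50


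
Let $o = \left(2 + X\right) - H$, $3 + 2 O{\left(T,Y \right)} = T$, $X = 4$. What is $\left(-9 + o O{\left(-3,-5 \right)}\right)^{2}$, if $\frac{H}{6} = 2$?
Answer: $81$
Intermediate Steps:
$H = 12$ ($H = 6 \cdot 2 = 12$)
$O{\left(T,Y \right)} = - \frac{3}{2} + \frac{T}{2}$
$o = -6$ ($o = \left(2 + 4\right) - 12 = 6 - 12 = -6$)
$\left(-9 + o O{\left(-3,-5 \right)}\right)^{2} = \left(-9 - 6 \left(- \frac{3}{2} + \frac{1}{2} \left(-3\right)\right)\right)^{2} = \left(-9 - 6 \left(- \frac{3}{2} - \frac{3}{2}\right)\right)^{2} = \left(-9 - -18\right)^{2} = \left(-9 + 18\right)^{2} = 9^{2} = 81$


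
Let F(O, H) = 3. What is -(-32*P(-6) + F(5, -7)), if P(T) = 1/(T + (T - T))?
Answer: -25/3 ≈ -8.3333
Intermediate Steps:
P(T) = 1/T (P(T) = 1/(T + 0) = 1/T)
-(-32*P(-6) + F(5, -7)) = -(-32/(-6) + 3) = -(-32*(-⅙) + 3) = -(16/3 + 3) = -1*25/3 = -25/3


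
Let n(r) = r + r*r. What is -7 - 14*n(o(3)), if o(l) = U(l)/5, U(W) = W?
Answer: -511/25 ≈ -20.440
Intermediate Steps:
o(l) = l/5
n(r) = r + r**2
-7 - 14*n(o(3)) = -7 - 14*(1/5)*3*(1 + (1/5)*3) = -7 - 42*(1 + 3/5)/5 = -7 - 42*8/(5*5) = -7 - 14*24/25 = -7 - 336/25 = -511/25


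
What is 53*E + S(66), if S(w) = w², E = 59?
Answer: 7483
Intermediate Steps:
53*E + S(66) = 53*59 + 66² = 3127 + 4356 = 7483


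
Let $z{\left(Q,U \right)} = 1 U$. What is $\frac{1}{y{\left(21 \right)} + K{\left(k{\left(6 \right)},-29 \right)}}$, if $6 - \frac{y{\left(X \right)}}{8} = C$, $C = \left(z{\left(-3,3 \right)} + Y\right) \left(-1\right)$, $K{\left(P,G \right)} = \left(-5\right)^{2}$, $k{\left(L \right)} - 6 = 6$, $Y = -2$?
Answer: $\frac{1}{81} \approx 0.012346$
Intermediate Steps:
$k{\left(L \right)} = 12$ ($k{\left(L \right)} = 6 + 6 = 12$)
$z{\left(Q,U \right)} = U$
$K{\left(P,G \right)} = 25$
$C = -1$ ($C = \left(3 - 2\right) \left(-1\right) = 1 \left(-1\right) = -1$)
$y{\left(X \right)} = 56$ ($y{\left(X \right)} = 48 - -8 = 48 + 8 = 56$)
$\frac{1}{y{\left(21 \right)} + K{\left(k{\left(6 \right)},-29 \right)}} = \frac{1}{56 + 25} = \frac{1}{81}$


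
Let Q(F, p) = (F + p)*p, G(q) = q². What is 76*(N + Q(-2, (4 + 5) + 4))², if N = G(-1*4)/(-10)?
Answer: 37988524/25 ≈ 1.5195e+6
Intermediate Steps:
Q(F, p) = p*(F + p)
N = -8/5 (N = (-1*4)²/(-10) = (-4)²*(-⅒) = 16*(-⅒) = -8/5 ≈ -1.6000)
76*(N + Q(-2, (4 + 5) + 4))² = 76*(-8/5 + ((4 + 5) + 4)*(-2 + ((4 + 5) + 4)))² = 76*(-8/5 + (9 + 4)*(-2 + (9 + 4)))² = 76*(-8/5 + 13*(-2 + 13))² = 76*(-8/5 + 13*11)² = 76*(-8/5 + 143)² = 76*(707/5)² = 76*(499849/25) = 37988524/25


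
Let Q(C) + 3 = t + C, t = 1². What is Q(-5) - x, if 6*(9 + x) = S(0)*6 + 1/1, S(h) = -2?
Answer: 23/6 ≈ 3.8333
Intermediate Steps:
t = 1
Q(C) = -2 + C (Q(C) = -3 + (1 + C) = -2 + C)
x = -65/6 (x = -9 + (-2*6 + 1/1)/6 = -9 + (-12 + 1)/6 = -9 + (⅙)*(-11) = -9 - 11/6 = -65/6 ≈ -10.833)
Q(-5) - x = (-2 - 5) - 1*(-65/6) = -7 + 65/6 = 23/6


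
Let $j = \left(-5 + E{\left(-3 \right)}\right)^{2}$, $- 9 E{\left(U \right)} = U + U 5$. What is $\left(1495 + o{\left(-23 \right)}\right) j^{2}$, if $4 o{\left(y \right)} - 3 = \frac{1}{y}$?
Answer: $\frac{2786562}{23} \approx 1.2115 \cdot 10^{5}$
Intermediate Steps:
$E{\left(U \right)} = - \frac{2 U}{3}$ ($E{\left(U \right)} = - \frac{U + U 5}{9} = - \frac{U + 5 U}{9} = - \frac{6 U}{9} = - \frac{2 U}{3}$)
$o{\left(y \right)} = \frac{3}{4} + \frac{1}{4 y}$
$j = 9$ ($j = \left(-5 - -2\right)^{2} = \left(-5 + 2\right)^{2} = \left(-3\right)^{2} = 9$)
$\left(1495 + o{\left(-23 \right)}\right) j^{2} = \left(1495 + \frac{1 + 3 \left(-23\right)}{4 \left(-23\right)}\right) 9^{2} = \left(1495 + \frac{1}{4} \left(- \frac{1}{23}\right) \left(1 - 69\right)\right) 81 = \left(1495 + \frac{1}{4} \left(- \frac{1}{23}\right) \left(-68\right)\right) 81 = \left(1495 + \frac{17}{23}\right) 81 = \frac{34402}{23} \cdot 81 = \frac{2786562}{23}$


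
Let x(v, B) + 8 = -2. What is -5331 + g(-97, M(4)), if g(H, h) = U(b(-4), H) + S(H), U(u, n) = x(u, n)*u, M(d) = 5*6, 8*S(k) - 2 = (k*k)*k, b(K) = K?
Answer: -954999/8 ≈ -1.1937e+5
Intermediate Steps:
x(v, B) = -10 (x(v, B) = -8 - 2 = -10)
S(k) = ¼ + k³/8 (S(k) = ¼ + ((k*k)*k)/8 = ¼ + (k²*k)/8 = ¼ + k³/8)
M(d) = 30
U(u, n) = -10*u
g(H, h) = 161/4 + H³/8 (g(H, h) = -10*(-4) + (¼ + H³/8) = 40 + (¼ + H³/8) = 161/4 + H³/8)
-5331 + g(-97, M(4)) = -5331 + (161/4 + (⅛)*(-97)³) = -5331 + (161/4 + (⅛)*(-912673)) = -5331 + (161/4 - 912673/8) = -5331 - 912351/8 = -954999/8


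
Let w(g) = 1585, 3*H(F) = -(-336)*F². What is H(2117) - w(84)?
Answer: 501947583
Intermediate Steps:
H(F) = 112*F² (H(F) = (-(-336)*F²)/3 = (336*F²)/3 = 112*F²)
H(2117) - w(84) = 112*2117² - 1*1585 = 112*4481689 - 1585 = 501949168 - 1585 = 501947583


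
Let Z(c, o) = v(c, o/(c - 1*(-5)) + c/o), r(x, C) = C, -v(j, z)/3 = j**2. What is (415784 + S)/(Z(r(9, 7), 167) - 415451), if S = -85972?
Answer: -164906/207799 ≈ -0.79358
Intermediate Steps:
v(j, z) = -3*j**2
Z(c, o) = -3*c**2
(415784 + S)/(Z(r(9, 7), 167) - 415451) = (415784 - 85972)/(-3*7**2 - 415451) = 329812/(-3*49 - 415451) = 329812/(-147 - 415451) = 329812/(-415598) = 329812*(-1/415598) = -164906/207799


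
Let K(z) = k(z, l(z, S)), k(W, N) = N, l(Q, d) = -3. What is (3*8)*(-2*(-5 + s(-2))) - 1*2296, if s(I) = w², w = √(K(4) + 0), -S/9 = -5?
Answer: -1912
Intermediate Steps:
S = 45 (S = -9*(-5) = 45)
K(z) = -3
w = I*√3 (w = √(-3 + 0) = √(-3) = I*√3 ≈ 1.732*I)
s(I) = -3 (s(I) = (I*√3)² = -3)
(3*8)*(-2*(-5 + s(-2))) - 1*2296 = (3*8)*(-2*(-5 - 3)) - 1*2296 = 24*(-2*(-8)) - 2296 = 24*16 - 2296 = 384 - 2296 = -1912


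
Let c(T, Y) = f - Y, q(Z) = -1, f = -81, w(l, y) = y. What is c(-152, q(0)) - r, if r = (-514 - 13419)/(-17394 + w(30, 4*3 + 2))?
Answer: -1404333/17380 ≈ -80.802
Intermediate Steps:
r = 13933/17380 (r = (-514 - 13419)/(-17394 + (4*3 + 2)) = -13933/(-17394 + (12 + 2)) = -13933/(-17394 + 14) = -13933/(-17380) = -13933*(-1/17380) = 13933/17380 ≈ 0.80167)
c(T, Y) = -81 - Y
c(-152, q(0)) - r = (-81 - 1*(-1)) - 1*13933/17380 = (-81 + 1) - 13933/17380 = -80 - 13933/17380 = -1404333/17380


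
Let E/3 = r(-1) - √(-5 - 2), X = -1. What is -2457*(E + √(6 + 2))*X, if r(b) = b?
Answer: -7371 + 4914*√2 - 7371*I*√7 ≈ -421.55 - 19502.0*I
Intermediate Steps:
E = -3 - 3*I*√7 (E = 3*(-1 - √(-5 - 2)) = 3*(-1 - √(-7)) = 3*(-1 - I*√7) = -3 - 3*I*√7 ≈ -3.0 - 7.9373*I)
-2457*(E + √(6 + 2))*X = -2457*((-3 - 3*I*√7) + √(6 + 2))*(-1) = -2457*((-3 - 3*I*√7) + √8)*(-1) = -2457*((-3 - 3*I*√7) + 2*√2)*(-1) = -2457*(-3 + 2*√2 - 3*I*√7)*(-1) = -2457*(3 - 2*√2 + 3*I*√7) = -7371 + 4914*√2 - 7371*I*√7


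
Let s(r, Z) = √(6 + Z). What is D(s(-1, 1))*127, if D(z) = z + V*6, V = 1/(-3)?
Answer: -254 + 127*√7 ≈ 82.010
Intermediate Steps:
V = -⅓ ≈ -0.33333
D(z) = -2 + z (D(z) = z - ⅓*6 = z - 2 = -2 + z)
D(s(-1, 1))*127 = (-2 + √(6 + 1))*127 = (-2 + √7)*127 = -254 + 127*√7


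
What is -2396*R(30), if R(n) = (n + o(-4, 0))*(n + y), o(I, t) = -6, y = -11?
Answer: -1092576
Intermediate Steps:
R(n) = (-11 + n)*(-6 + n) (R(n) = (n - 6)*(n - 11) = (-6 + n)*(-11 + n) = (-11 + n)*(-6 + n))
-2396*R(30) = -2396*(66 + 30² - 17*30) = -2396*(66 + 900 - 510) = -2396*456 = -1092576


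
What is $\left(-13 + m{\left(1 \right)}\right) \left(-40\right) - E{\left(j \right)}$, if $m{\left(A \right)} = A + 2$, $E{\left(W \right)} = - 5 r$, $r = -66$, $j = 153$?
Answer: $70$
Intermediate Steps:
$E{\left(W \right)} = 330$ ($E{\left(W \right)} = \left(-5\right) \left(-66\right) = 330$)
$m{\left(A \right)} = 2 + A$
$\left(-13 + m{\left(1 \right)}\right) \left(-40\right) - E{\left(j \right)} = \left(-13 + \left(2 + 1\right)\right) \left(-40\right) - 330 = \left(-13 + 3\right) \left(-40\right) - 330 = \left(-10\right) \left(-40\right) - 330 = 400 - 330 = 70$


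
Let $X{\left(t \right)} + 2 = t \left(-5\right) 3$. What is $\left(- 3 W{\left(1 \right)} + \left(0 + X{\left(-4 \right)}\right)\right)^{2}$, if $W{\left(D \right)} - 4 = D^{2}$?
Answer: $1849$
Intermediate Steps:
$X{\left(t \right)} = -2 - 15 t$ ($X{\left(t \right)} = -2 + t \left(-5\right) 3 = -2 + - 5 t 3 = -2 - 15 t$)
$W{\left(D \right)} = 4 + D^{2}$
$\left(- 3 W{\left(1 \right)} + \left(0 + X{\left(-4 \right)}\right)\right)^{2} = \left(- 3 \left(4 + 1^{2}\right) + \left(0 - -58\right)\right)^{2} = \left(- 3 \left(4 + 1\right) + \left(0 + \left(-2 + 60\right)\right)\right)^{2} = \left(\left(-3\right) 5 + \left(0 + 58\right)\right)^{2} = \left(-15 + 58\right)^{2} = 43^{2} = 1849$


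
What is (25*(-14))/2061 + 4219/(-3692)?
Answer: -9987559/7609212 ≈ -1.3126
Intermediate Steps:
(25*(-14))/2061 + 4219/(-3692) = -350*1/2061 + 4219*(-1/3692) = -350/2061 - 4219/3692 = -9987559/7609212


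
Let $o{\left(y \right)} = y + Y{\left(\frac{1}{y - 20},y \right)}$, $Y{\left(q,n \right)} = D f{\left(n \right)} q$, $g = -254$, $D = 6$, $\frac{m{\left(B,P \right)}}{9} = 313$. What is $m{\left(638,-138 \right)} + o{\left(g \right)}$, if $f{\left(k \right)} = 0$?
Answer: $2563$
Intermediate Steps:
$m{\left(B,P \right)} = 2817$ ($m{\left(B,P \right)} = 9 \cdot 313 = 2817$)
$Y{\left(q,n \right)} = 0$ ($Y{\left(q,n \right)} = 6 \cdot 0 q = 0 q = 0$)
$o{\left(y \right)} = y$ ($o{\left(y \right)} = y + 0 = y$)
$m{\left(638,-138 \right)} + o{\left(g \right)} = 2817 - 254 = 2563$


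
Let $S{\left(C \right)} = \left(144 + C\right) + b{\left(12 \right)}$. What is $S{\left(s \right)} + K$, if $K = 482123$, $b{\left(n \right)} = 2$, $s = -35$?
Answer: $482234$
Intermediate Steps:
$S{\left(C \right)} = 146 + C$ ($S{\left(C \right)} = \left(144 + C\right) + 2 = 146 + C$)
$S{\left(s \right)} + K = \left(146 - 35\right) + 482123 = 111 + 482123 = 482234$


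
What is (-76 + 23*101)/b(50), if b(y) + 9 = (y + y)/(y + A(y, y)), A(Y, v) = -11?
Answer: -87633/251 ≈ -349.14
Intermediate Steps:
b(y) = -9 + 2*y/(-11 + y) (b(y) = -9 + (y + y)/(y - 11) = -9 + (2*y)/(-11 + y) = -9 + 2*y/(-11 + y))
(-76 + 23*101)/b(50) = (-76 + 23*101)/(((99 - 7*50)/(-11 + 50))) = (-76 + 2323)/(((99 - 350)/39)) = 2247/(((1/39)*(-251))) = 2247/(-251/39) = 2247*(-39/251) = -87633/251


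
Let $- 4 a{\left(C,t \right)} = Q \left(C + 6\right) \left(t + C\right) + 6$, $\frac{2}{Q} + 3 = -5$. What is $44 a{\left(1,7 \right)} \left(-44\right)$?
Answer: $-3872$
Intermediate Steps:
$Q = - \frac{1}{4}$ ($Q = \frac{2}{-3 - 5} = \frac{2}{-8} = 2 \left(- \frac{1}{8}\right) = - \frac{1}{4} \approx -0.25$)
$a{\left(C,t \right)} = - \frac{3}{2} + \frac{\left(6 + C\right) \left(C + t\right)}{16}$ ($a{\left(C,t \right)} = - \frac{- \frac{\left(C + 6\right) \left(t + C\right)}{4} + 6}{4} = - \frac{- \frac{\left(6 + C\right) \left(C + t\right)}{4} + 6}{4} = - \frac{6 - \frac{\left(6 + C\right) \left(C + t\right)}{4}}{4} = - \frac{3}{2} + \frac{\left(6 + C\right) \left(C + t\right)}{16}$)
$44 a{\left(1,7 \right)} \left(-44\right) = 44 \left(- \frac{3}{2} + \frac{1^{2}}{16} + \frac{3}{8} \cdot 1 + \frac{3}{8} \cdot 7 + \frac{1}{16} \cdot 1 \cdot 7\right) \left(-44\right) = 44 \left(- \frac{3}{2} + \frac{1}{16} \cdot 1 + \frac{3}{8} + \frac{21}{8} + \frac{7}{16}\right) \left(-44\right) = 44 \left(- \frac{3}{2} + \frac{1}{16} + \frac{3}{8} + \frac{21}{8} + \frac{7}{16}\right) \left(-44\right) = 44 \cdot 2 \left(-44\right) = 88 \left(-44\right) = -3872$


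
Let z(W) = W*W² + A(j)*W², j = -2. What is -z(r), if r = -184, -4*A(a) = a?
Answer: 6212576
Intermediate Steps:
A(a) = -a/4
z(W) = W³ + W²/2 (z(W) = W*W² + (-¼*(-2))*W² = W³ + W²/2)
-z(r) = -(-184)²*(½ - 184) = -33856*(-367)/2 = -1*(-6212576) = 6212576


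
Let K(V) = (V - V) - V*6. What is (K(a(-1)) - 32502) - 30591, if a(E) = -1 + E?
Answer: -63081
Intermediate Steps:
K(V) = -6*V (K(V) = 0 - 6*V = -6*V)
(K(a(-1)) - 32502) - 30591 = (-6*(-1 - 1) - 32502) - 30591 = (-6*(-2) - 32502) - 30591 = (12 - 32502) - 30591 = -32490 - 30591 = -63081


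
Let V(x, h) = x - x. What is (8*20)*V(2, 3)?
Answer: 0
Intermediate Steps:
V(x, h) = 0
(8*20)*V(2, 3) = (8*20)*0 = 160*0 = 0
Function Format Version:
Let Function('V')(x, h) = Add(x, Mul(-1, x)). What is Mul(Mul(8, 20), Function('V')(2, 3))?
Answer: 0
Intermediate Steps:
Function('V')(x, h) = 0
Mul(Mul(8, 20), Function('V')(2, 3)) = Mul(Mul(8, 20), 0) = Mul(160, 0) = 0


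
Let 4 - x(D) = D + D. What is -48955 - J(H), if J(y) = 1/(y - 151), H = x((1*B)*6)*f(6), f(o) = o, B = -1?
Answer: -2692524/55 ≈ -48955.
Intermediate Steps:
x(D) = 4 - 2*D (x(D) = 4 - (D + D) = 4 - 2*D)
H = 96 (H = (4 - 2*1*(-1)*6)*6 = (4 - (-2)*6)*6 = (4 - 2*(-6))*6 = (4 + 12)*6 = 16*6 = 96)
J(y) = 1/(-151 + y)
-48955 - J(H) = -48955 - 1/(-151 + 96) = -48955 - 1/(-55) = -48955 - 1*(-1/55) = -48955 + 1/55 = -2692524/55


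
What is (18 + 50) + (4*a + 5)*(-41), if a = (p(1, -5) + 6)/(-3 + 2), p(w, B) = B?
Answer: 27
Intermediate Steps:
a = -1 (a = (-5 + 6)/(-3 + 2) = 1/(-1) = 1*(-1) = -1)
(18 + 50) + (4*a + 5)*(-41) = (18 + 50) + (4*(-1) + 5)*(-41) = 68 + (-4 + 5)*(-41) = 68 + 1*(-41) = 68 - 41 = 27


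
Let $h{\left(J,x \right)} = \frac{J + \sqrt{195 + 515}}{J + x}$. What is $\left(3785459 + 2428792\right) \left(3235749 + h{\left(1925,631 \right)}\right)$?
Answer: $\frac{17131812490544873}{852} + \frac{2071417 \sqrt{710}}{852} \approx 2.0108 \cdot 10^{13}$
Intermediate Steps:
$h{\left(J,x \right)} = \frac{J + \sqrt{710}}{J + x}$
$\left(3785459 + 2428792\right) \left(3235749 + h{\left(1925,631 \right)}\right) = \left(3785459 + 2428792\right) \left(3235749 + \frac{1925 + \sqrt{710}}{1925 + 631}\right) = 6214251 \left(3235749 + \frac{1925 + \sqrt{710}}{2556}\right) = 6214251 \left(3235749 + \left(\frac{1925}{2556} + \frac{\sqrt{710}}{2556}\right)\right) = 6214251 \left(\frac{8270576369}{2556} + \frac{\sqrt{710}}{2556}\right) = \frac{17131812490544873}{852} + \frac{2071417 \sqrt{710}}{852}$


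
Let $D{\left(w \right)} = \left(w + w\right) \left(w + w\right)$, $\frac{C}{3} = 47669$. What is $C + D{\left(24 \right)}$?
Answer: $145311$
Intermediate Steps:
$C = 143007$ ($C = 3 \cdot 47669 = 143007$)
$D{\left(w \right)} = 4 w^{2}$ ($D{\left(w \right)} = 2 w 2 w = 4 w^{2}$)
$C + D{\left(24 \right)} = 143007 + 4 \cdot 24^{2} = 143007 + 4 \cdot 576 = 143007 + 2304 = 145311$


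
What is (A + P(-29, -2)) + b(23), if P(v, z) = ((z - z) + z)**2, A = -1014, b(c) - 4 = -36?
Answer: -1042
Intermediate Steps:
b(c) = -32 (b(c) = 4 - 36 = -32)
P(v, z) = z**2 (P(v, z) = (0 + z)**2 = z**2)
(A + P(-29, -2)) + b(23) = (-1014 + (-2)**2) - 32 = (-1014 + 4) - 32 = -1010 - 32 = -1042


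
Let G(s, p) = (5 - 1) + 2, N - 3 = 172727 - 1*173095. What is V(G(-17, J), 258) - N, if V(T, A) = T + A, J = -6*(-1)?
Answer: 629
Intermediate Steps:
J = 6
N = -365 (N = 3 + (172727 - 1*173095) = 3 + (172727 - 173095) = 3 - 368 = -365)
G(s, p) = 6 (G(s, p) = 4 + 2 = 6)
V(T, A) = A + T
V(G(-17, J), 258) - N = (258 + 6) - 1*(-365) = 264 + 365 = 629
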